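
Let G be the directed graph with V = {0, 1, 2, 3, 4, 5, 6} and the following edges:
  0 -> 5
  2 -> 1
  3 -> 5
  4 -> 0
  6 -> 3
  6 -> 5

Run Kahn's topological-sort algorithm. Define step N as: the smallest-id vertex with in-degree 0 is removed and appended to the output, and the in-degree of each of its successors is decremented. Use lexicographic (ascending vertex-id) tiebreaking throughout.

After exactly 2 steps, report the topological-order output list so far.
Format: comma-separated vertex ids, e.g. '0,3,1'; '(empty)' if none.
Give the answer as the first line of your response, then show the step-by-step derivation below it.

2,1

step 1: output 2; order=[2]; indeg=(1,0,0,1,0,3,0)
step 2: output 1; order=[2,1]; indeg=(1,0,0,1,0,3,0)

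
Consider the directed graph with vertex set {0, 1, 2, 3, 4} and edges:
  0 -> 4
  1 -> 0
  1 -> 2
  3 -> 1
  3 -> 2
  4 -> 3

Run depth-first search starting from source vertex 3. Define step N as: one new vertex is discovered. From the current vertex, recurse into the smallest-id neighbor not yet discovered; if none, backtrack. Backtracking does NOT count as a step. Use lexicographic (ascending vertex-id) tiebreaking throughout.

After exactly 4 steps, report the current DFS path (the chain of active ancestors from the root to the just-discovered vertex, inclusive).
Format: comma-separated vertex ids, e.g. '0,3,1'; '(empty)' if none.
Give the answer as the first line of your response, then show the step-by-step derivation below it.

3,1,0,4

step 1: discover 3; path=3; order=3
step 2: discover 1; path=3>1; order=3,1
step 3: discover 0; path=3>1>0; order=3,1,0
step 4: discover 4; path=3>1>0>4; order=3,1,0,4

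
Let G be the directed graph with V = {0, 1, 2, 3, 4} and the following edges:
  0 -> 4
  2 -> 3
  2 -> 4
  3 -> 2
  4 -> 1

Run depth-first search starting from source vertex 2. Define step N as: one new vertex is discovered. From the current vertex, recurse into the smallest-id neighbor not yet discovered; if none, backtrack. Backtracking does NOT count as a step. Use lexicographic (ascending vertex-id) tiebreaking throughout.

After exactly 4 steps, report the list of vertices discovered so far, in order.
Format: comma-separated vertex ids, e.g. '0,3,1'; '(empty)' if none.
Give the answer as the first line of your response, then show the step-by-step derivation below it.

2,3,4,1

step 1: discover 2; path=2; order=2
step 2: discover 3; path=2>3; order=2,3
step 3: discover 4; path=2>4; order=2,3,4
step 4: discover 1; path=2>4>1; order=2,3,4,1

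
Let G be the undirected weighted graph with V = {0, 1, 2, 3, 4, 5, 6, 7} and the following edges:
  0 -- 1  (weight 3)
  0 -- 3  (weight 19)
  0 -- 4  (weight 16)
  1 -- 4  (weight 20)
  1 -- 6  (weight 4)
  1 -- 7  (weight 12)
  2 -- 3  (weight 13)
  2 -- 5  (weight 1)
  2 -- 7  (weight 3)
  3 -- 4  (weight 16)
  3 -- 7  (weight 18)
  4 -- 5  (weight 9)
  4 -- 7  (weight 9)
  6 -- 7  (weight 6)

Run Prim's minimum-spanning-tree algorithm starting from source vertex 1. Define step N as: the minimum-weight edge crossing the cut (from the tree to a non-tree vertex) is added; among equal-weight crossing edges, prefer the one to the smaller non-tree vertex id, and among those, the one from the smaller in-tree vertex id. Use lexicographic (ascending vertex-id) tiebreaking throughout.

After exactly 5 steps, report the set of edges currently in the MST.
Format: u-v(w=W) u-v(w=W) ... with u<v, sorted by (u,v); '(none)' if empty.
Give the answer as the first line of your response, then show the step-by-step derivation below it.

0-1(w=3) 1-6(w=4) 2-5(w=1) 2-7(w=3) 6-7(w=6)

step 1: add edge 0-1 (w=3); MST = {0-1(w=3)}
step 2: add edge 1-6 (w=4); MST = {0-1(w=3) 1-6(w=4)}
step 3: add edge 6-7 (w=6); MST = {0-1(w=3) 1-6(w=4) 6-7(w=6)}
step 4: add edge 2-7 (w=3); MST = {0-1(w=3) 1-6(w=4) 2-7(w=3) 6-7(w=6)}
step 5: add edge 2-5 (w=1); MST = {0-1(w=3) 1-6(w=4) 2-5(w=1) 2-7(w=3) 6-7(w=6)}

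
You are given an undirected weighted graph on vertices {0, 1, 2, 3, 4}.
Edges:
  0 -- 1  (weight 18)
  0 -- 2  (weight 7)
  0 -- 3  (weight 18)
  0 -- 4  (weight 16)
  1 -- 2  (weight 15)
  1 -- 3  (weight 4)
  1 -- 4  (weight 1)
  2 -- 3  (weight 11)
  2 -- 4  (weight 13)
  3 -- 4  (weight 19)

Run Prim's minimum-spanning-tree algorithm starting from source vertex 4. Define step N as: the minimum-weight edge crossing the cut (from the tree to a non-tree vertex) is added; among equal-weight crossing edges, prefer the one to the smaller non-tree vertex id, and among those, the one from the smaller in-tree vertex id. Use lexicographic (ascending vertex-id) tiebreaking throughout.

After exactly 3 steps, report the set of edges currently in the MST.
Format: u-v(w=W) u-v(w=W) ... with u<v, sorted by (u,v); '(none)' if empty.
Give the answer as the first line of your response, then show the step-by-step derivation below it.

1-3(w=4) 1-4(w=1) 2-3(w=11)

step 1: add edge 1-4 (w=1); MST = {1-4(w=1)}
step 2: add edge 1-3 (w=4); MST = {1-3(w=4) 1-4(w=1)}
step 3: add edge 2-3 (w=11); MST = {1-3(w=4) 1-4(w=1) 2-3(w=11)}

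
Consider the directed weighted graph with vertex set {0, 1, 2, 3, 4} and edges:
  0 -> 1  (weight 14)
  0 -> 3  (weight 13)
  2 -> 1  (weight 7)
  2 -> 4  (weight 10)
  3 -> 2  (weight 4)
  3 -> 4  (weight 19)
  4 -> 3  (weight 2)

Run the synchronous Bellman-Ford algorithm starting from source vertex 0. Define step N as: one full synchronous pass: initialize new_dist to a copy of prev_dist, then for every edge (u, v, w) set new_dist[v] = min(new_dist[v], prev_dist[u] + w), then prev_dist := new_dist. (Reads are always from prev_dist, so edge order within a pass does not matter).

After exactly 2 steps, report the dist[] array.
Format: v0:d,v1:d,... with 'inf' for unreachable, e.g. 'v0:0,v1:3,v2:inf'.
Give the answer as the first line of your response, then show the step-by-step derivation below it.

v0:0,v1:14,v2:17,v3:13,v4:32

step 1: dist = v0:0,v1:14,v2:inf,v3:13,v4:inf
step 2: dist = v0:0,v1:14,v2:17,v3:13,v4:32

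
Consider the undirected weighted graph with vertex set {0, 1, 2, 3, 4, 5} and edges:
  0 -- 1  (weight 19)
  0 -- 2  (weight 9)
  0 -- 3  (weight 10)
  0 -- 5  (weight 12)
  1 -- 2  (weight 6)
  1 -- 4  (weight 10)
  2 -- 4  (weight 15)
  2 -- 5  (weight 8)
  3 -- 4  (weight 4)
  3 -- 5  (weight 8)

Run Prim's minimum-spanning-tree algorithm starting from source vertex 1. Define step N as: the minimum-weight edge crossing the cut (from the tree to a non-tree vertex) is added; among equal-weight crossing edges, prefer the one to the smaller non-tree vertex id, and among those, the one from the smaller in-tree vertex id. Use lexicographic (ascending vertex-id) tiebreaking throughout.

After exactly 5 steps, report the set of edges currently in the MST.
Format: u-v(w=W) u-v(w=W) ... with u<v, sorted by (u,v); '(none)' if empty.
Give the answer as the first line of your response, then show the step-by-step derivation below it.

0-2(w=9) 1-2(w=6) 2-5(w=8) 3-4(w=4) 3-5(w=8)

step 1: add edge 1-2 (w=6); MST = {1-2(w=6)}
step 2: add edge 2-5 (w=8); MST = {1-2(w=6) 2-5(w=8)}
step 3: add edge 3-5 (w=8); MST = {1-2(w=6) 2-5(w=8) 3-5(w=8)}
step 4: add edge 3-4 (w=4); MST = {1-2(w=6) 2-5(w=8) 3-4(w=4) 3-5(w=8)}
step 5: add edge 0-2 (w=9); MST = {0-2(w=9) 1-2(w=6) 2-5(w=8) 3-4(w=4) 3-5(w=8)}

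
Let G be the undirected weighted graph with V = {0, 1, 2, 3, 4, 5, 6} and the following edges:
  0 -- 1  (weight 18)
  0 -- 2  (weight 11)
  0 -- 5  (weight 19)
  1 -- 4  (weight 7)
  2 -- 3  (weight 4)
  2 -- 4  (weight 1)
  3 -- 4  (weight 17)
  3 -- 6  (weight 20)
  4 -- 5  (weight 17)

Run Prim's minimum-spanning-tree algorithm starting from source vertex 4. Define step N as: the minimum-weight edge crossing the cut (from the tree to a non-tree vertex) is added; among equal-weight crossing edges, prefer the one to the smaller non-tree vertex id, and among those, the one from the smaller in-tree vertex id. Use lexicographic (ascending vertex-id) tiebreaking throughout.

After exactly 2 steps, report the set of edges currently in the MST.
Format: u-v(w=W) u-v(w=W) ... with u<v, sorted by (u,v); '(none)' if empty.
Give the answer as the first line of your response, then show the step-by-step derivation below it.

2-3(w=4) 2-4(w=1)

step 1: add edge 2-4 (w=1); MST = {2-4(w=1)}
step 2: add edge 2-3 (w=4); MST = {2-3(w=4) 2-4(w=1)}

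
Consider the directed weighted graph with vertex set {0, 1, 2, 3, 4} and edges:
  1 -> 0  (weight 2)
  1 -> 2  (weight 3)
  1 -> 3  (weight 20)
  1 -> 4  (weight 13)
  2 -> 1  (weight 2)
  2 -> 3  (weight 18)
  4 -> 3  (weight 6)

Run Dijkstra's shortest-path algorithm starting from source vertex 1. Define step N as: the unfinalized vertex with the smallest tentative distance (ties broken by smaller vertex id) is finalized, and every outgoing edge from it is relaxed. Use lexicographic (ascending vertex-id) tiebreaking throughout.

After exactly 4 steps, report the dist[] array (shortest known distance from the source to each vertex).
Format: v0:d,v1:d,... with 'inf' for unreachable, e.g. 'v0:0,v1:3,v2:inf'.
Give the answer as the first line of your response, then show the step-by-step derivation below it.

v0:2,v1:0,v2:3,v3:19,v4:13

step 1: dist = v0:2,v1:0,v2:3,v3:20,v4:13
step 2: dist = v0:2,v1:0,v2:3,v3:20,v4:13
step 3: dist = v0:2,v1:0,v2:3,v3:20,v4:13
step 4: dist = v0:2,v1:0,v2:3,v3:19,v4:13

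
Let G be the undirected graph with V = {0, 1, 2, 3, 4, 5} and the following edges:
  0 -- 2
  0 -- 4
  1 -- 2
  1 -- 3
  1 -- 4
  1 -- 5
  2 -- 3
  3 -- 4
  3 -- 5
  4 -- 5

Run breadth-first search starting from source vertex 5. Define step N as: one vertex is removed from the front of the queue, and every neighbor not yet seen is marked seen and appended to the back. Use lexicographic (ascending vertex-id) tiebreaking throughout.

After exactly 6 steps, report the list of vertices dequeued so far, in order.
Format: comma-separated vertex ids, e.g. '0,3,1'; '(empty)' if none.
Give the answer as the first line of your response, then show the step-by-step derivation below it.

5,1,3,4,2,0

step 1: dequeue 5; queue=[1,3,4]; order=5
step 2: dequeue 1; queue=[3,4,2]; order=5,1
step 3: dequeue 3; queue=[4,2]; order=5,1,3
step 4: dequeue 4; queue=[2,0]; order=5,1,3,4
step 5: dequeue 2; queue=[0]; order=5,1,3,4,2
step 6: dequeue 0; queue=[(empty)]; order=5,1,3,4,2,0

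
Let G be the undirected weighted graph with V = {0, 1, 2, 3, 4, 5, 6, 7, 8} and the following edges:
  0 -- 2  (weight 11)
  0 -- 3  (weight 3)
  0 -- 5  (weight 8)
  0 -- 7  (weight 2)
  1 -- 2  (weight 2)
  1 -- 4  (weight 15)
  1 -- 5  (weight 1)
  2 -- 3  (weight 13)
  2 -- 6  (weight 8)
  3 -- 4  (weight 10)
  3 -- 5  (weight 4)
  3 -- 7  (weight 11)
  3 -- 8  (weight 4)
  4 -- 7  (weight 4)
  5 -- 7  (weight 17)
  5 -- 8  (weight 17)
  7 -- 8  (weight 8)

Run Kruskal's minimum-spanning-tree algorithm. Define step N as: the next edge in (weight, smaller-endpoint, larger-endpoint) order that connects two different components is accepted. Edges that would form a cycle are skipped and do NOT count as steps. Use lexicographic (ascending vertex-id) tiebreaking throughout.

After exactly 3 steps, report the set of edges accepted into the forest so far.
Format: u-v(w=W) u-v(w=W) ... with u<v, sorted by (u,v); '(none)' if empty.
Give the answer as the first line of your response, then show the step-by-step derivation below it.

0-7(w=2) 1-2(w=2) 1-5(w=1)

step 1: add edge 1-5 (w=1); MST = {1-5(w=1)}
step 2: add edge 0-7 (w=2); MST = {0-7(w=2) 1-5(w=1)}
step 3: add edge 1-2 (w=2); MST = {0-7(w=2) 1-2(w=2) 1-5(w=1)}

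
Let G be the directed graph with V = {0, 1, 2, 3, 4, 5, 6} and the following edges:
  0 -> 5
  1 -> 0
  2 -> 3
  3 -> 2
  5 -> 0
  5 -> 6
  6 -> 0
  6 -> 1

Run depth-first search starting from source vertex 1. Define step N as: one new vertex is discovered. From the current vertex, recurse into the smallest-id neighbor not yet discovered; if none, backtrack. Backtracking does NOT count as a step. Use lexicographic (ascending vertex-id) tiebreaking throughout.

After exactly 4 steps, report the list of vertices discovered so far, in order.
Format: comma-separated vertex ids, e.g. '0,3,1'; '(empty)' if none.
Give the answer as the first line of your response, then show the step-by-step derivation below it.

1,0,5,6

step 1: discover 1; path=1; order=1
step 2: discover 0; path=1>0; order=1,0
step 3: discover 5; path=1>0>5; order=1,0,5
step 4: discover 6; path=1>0>5>6; order=1,0,5,6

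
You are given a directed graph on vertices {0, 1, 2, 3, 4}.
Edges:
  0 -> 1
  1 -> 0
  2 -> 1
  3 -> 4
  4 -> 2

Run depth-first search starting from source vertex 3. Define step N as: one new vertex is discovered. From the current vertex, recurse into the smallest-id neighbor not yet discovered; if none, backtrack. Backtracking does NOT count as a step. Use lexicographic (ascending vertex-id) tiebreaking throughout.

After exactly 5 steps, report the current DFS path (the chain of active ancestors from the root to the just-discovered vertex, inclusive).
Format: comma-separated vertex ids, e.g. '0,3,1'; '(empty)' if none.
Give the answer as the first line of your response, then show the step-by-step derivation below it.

3,4,2,1,0

step 1: discover 3; path=3; order=3
step 2: discover 4; path=3>4; order=3,4
step 3: discover 2; path=3>4>2; order=3,4,2
step 4: discover 1; path=3>4>2>1; order=3,4,2,1
step 5: discover 0; path=3>4>2>1>0; order=3,4,2,1,0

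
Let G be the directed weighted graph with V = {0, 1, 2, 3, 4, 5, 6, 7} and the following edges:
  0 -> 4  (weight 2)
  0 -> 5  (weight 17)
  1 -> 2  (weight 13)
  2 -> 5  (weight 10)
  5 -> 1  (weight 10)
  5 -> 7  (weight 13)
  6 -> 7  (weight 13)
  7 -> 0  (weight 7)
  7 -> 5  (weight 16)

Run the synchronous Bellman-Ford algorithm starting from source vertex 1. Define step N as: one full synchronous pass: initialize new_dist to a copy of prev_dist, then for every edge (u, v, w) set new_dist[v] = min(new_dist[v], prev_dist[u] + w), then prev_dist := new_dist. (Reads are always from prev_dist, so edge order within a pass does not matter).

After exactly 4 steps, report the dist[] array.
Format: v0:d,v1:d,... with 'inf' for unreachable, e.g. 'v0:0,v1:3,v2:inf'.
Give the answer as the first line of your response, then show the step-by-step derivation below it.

v0:43,v1:0,v2:13,v3:inf,v4:inf,v5:23,v6:inf,v7:36

step 1: dist = v0:inf,v1:0,v2:13,v3:inf,v4:inf,v5:inf,v6:inf,v7:inf
step 2: dist = v0:inf,v1:0,v2:13,v3:inf,v4:inf,v5:23,v6:inf,v7:inf
step 3: dist = v0:inf,v1:0,v2:13,v3:inf,v4:inf,v5:23,v6:inf,v7:36
step 4: dist = v0:43,v1:0,v2:13,v3:inf,v4:inf,v5:23,v6:inf,v7:36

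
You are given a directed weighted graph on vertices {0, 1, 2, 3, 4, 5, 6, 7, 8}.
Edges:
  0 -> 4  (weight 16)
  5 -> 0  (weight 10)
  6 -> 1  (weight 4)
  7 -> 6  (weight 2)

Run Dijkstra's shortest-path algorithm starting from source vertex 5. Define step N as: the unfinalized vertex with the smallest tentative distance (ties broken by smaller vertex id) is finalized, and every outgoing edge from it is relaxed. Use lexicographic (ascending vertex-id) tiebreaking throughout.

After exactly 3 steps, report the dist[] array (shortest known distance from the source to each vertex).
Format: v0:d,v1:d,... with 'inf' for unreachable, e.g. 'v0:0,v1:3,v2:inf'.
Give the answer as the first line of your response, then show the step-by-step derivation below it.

v0:10,v1:inf,v2:inf,v3:inf,v4:26,v5:0,v6:inf,v7:inf,v8:inf

step 1: dist = v0:10,v1:inf,v2:inf,v3:inf,v4:inf,v5:0,v6:inf,v7:inf,v8:inf
step 2: dist = v0:10,v1:inf,v2:inf,v3:inf,v4:26,v5:0,v6:inf,v7:inf,v8:inf
step 3: dist = v0:10,v1:inf,v2:inf,v3:inf,v4:26,v5:0,v6:inf,v7:inf,v8:inf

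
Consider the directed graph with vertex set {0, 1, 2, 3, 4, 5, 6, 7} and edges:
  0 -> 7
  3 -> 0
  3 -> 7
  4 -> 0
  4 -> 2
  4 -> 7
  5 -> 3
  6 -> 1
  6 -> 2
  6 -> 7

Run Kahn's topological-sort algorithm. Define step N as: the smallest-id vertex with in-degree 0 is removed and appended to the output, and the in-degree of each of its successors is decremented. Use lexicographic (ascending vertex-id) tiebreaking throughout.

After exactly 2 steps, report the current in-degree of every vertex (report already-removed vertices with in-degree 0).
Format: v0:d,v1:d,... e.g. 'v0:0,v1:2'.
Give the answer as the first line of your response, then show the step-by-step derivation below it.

v0:1,v1:1,v2:1,v3:0,v4:0,v5:0,v6:0,v7:3

step 1: output 4; order=[4]; indeg=(1,1,1,1,0,0,0,3)
step 2: output 5; order=[4,5]; indeg=(1,1,1,0,0,0,0,3)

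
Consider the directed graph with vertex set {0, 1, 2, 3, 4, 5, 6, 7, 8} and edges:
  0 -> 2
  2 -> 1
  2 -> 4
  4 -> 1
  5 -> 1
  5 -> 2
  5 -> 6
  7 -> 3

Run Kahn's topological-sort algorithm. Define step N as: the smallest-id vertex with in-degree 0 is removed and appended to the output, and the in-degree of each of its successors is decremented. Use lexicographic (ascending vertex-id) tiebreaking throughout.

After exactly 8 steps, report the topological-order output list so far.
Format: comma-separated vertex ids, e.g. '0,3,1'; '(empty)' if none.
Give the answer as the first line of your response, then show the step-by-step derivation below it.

0,5,2,4,1,6,7,3

step 1: output 0; order=[0]; indeg=(0,3,1,1,1,0,1,0,0)
step 2: output 5; order=[0,5]; indeg=(0,2,0,1,1,0,0,0,0)
step 3: output 2; order=[0,5,2]; indeg=(0,1,0,1,0,0,0,0,0)
step 4: output 4; order=[0,5,2,4]; indeg=(0,0,0,1,0,0,0,0,0)
step 5: output 1; order=[0,5,2,4,1]; indeg=(0,0,0,1,0,0,0,0,0)
step 6: output 6; order=[0,5,2,4,1,6]; indeg=(0,0,0,1,0,0,0,0,0)
step 7: output 7; order=[0,5,2,4,1,6,7]; indeg=(0,0,0,0,0,0,0,0,0)
step 8: output 3; order=[0,5,2,4,1,6,7,3]; indeg=(0,0,0,0,0,0,0,0,0)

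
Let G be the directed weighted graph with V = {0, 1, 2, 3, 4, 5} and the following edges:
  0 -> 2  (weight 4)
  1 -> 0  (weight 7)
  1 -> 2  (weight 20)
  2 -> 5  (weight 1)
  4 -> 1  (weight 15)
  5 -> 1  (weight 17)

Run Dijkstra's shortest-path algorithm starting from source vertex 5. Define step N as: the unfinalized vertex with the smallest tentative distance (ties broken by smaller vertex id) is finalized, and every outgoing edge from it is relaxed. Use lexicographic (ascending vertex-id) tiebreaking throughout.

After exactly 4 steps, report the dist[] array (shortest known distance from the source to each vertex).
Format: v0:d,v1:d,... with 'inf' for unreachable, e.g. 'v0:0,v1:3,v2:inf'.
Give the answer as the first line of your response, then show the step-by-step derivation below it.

v0:24,v1:17,v2:28,v3:inf,v4:inf,v5:0

step 1: dist = v0:inf,v1:17,v2:inf,v3:inf,v4:inf,v5:0
step 2: dist = v0:24,v1:17,v2:37,v3:inf,v4:inf,v5:0
step 3: dist = v0:24,v1:17,v2:28,v3:inf,v4:inf,v5:0
step 4: dist = v0:24,v1:17,v2:28,v3:inf,v4:inf,v5:0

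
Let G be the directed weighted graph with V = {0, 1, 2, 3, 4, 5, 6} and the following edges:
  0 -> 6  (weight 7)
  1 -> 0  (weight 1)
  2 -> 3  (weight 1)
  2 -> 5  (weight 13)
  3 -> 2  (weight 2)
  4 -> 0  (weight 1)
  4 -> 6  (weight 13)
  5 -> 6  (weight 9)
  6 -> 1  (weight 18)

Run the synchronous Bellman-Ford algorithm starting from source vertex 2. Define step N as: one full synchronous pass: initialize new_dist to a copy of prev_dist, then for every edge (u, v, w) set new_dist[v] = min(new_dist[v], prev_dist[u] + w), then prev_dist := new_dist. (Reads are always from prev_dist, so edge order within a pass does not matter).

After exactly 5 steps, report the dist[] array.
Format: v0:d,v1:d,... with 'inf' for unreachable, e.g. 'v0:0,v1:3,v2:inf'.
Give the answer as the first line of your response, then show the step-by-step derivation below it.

v0:41,v1:40,v2:0,v3:1,v4:inf,v5:13,v6:22

step 1: dist = v0:inf,v1:inf,v2:0,v3:1,v4:inf,v5:13,v6:inf
step 2: dist = v0:inf,v1:inf,v2:0,v3:1,v4:inf,v5:13,v6:22
step 3: dist = v0:inf,v1:40,v2:0,v3:1,v4:inf,v5:13,v6:22
step 4: dist = v0:41,v1:40,v2:0,v3:1,v4:inf,v5:13,v6:22
step 5: dist = v0:41,v1:40,v2:0,v3:1,v4:inf,v5:13,v6:22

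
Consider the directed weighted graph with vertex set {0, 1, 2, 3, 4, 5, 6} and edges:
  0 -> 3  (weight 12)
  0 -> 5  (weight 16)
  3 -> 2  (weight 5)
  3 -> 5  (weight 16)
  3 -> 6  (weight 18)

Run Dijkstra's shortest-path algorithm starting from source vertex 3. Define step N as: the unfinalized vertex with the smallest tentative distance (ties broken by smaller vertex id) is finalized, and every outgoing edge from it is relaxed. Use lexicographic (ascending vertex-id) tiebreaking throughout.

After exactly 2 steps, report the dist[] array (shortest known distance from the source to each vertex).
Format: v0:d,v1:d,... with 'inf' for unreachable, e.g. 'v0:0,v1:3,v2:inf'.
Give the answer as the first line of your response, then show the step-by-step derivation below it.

v0:inf,v1:inf,v2:5,v3:0,v4:inf,v5:16,v6:18

step 1: dist = v0:inf,v1:inf,v2:5,v3:0,v4:inf,v5:16,v6:18
step 2: dist = v0:inf,v1:inf,v2:5,v3:0,v4:inf,v5:16,v6:18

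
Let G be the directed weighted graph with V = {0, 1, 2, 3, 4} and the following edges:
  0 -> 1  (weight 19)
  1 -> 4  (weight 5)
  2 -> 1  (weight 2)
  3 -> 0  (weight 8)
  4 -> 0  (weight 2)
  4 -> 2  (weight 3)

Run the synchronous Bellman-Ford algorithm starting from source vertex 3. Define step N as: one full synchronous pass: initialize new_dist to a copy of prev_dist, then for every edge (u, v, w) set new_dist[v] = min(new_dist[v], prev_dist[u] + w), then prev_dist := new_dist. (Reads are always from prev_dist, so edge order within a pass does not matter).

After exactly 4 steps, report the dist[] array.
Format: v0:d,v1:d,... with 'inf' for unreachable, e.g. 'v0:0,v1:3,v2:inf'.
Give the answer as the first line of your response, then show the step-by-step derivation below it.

v0:8,v1:27,v2:35,v3:0,v4:32

step 1: dist = v0:8,v1:inf,v2:inf,v3:0,v4:inf
step 2: dist = v0:8,v1:27,v2:inf,v3:0,v4:inf
step 3: dist = v0:8,v1:27,v2:inf,v3:0,v4:32
step 4: dist = v0:8,v1:27,v2:35,v3:0,v4:32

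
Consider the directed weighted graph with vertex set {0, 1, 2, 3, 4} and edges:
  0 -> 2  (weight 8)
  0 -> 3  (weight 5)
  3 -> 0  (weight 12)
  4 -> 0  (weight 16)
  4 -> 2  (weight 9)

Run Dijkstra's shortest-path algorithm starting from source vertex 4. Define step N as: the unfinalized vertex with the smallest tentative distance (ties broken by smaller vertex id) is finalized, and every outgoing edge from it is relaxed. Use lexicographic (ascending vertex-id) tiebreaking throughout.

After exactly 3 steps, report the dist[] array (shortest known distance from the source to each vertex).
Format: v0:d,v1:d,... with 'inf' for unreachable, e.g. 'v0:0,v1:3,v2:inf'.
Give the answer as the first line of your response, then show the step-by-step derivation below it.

v0:16,v1:inf,v2:9,v3:21,v4:0

step 1: dist = v0:16,v1:inf,v2:9,v3:inf,v4:0
step 2: dist = v0:16,v1:inf,v2:9,v3:inf,v4:0
step 3: dist = v0:16,v1:inf,v2:9,v3:21,v4:0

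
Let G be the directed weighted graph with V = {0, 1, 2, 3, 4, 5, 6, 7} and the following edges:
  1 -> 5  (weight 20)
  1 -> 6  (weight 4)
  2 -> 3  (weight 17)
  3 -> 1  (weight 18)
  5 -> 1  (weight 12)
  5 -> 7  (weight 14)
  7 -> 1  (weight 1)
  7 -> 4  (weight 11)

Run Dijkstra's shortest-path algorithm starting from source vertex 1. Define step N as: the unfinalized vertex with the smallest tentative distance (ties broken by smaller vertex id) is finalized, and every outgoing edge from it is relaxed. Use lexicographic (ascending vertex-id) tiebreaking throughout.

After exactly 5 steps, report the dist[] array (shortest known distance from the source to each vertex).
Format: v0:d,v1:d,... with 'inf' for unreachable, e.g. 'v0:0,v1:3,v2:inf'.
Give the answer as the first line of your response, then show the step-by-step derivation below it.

v0:inf,v1:0,v2:inf,v3:inf,v4:45,v5:20,v6:4,v7:34

step 1: dist = v0:inf,v1:0,v2:inf,v3:inf,v4:inf,v5:20,v6:4,v7:inf
step 2: dist = v0:inf,v1:0,v2:inf,v3:inf,v4:inf,v5:20,v6:4,v7:inf
step 3: dist = v0:inf,v1:0,v2:inf,v3:inf,v4:inf,v5:20,v6:4,v7:34
step 4: dist = v0:inf,v1:0,v2:inf,v3:inf,v4:45,v5:20,v6:4,v7:34
step 5: dist = v0:inf,v1:0,v2:inf,v3:inf,v4:45,v5:20,v6:4,v7:34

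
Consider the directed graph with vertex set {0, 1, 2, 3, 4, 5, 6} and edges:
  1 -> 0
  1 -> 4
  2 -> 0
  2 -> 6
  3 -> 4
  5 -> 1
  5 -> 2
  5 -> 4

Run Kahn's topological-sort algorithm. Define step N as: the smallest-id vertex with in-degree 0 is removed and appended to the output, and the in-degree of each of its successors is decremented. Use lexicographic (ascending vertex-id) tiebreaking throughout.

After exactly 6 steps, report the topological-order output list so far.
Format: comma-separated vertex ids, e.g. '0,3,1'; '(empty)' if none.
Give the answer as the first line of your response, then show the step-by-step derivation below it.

3,5,1,2,0,4

step 1: output 3; order=[3]; indeg=(2,1,1,0,2,0,1)
step 2: output 5; order=[3,5]; indeg=(2,0,0,0,1,0,1)
step 3: output 1; order=[3,5,1]; indeg=(1,0,0,0,0,0,1)
step 4: output 2; order=[3,5,1,2]; indeg=(0,0,0,0,0,0,0)
step 5: output 0; order=[3,5,1,2,0]; indeg=(0,0,0,0,0,0,0)
step 6: output 4; order=[3,5,1,2,0,4]; indeg=(0,0,0,0,0,0,0)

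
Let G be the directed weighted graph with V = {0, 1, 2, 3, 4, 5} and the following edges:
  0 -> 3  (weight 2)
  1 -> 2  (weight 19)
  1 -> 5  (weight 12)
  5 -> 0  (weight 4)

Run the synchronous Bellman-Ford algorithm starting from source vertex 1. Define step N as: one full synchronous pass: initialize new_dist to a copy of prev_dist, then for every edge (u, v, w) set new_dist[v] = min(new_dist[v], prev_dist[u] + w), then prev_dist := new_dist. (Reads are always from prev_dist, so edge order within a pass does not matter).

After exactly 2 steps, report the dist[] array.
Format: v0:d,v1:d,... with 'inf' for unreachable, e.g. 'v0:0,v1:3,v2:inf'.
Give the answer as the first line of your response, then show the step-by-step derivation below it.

v0:16,v1:0,v2:19,v3:inf,v4:inf,v5:12

step 1: dist = v0:inf,v1:0,v2:19,v3:inf,v4:inf,v5:12
step 2: dist = v0:16,v1:0,v2:19,v3:inf,v4:inf,v5:12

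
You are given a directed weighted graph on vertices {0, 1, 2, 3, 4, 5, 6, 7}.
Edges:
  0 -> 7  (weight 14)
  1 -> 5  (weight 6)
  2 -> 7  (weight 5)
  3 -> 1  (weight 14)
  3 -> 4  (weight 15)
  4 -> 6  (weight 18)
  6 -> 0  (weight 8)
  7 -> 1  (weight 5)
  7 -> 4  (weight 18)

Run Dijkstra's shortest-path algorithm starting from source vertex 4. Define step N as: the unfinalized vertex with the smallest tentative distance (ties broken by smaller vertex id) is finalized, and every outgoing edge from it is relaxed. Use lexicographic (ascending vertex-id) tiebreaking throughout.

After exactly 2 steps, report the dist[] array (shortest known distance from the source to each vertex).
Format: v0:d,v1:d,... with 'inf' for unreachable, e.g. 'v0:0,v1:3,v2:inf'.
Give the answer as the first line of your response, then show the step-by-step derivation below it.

v0:26,v1:inf,v2:inf,v3:inf,v4:0,v5:inf,v6:18,v7:inf

step 1: dist = v0:inf,v1:inf,v2:inf,v3:inf,v4:0,v5:inf,v6:18,v7:inf
step 2: dist = v0:26,v1:inf,v2:inf,v3:inf,v4:0,v5:inf,v6:18,v7:inf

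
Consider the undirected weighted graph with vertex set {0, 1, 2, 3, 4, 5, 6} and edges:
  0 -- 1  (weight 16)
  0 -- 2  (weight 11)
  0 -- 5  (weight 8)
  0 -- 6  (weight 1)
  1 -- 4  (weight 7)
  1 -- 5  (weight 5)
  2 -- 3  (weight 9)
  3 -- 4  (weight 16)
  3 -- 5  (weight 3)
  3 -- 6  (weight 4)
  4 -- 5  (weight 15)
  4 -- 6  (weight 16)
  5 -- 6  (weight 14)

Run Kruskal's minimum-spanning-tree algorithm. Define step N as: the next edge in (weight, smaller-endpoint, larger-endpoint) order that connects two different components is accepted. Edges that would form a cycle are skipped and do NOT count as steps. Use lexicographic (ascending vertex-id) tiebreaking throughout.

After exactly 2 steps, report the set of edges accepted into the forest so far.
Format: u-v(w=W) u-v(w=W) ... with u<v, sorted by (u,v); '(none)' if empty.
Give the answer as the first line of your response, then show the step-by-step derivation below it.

0-6(w=1) 3-5(w=3)

step 1: add edge 0-6 (w=1); MST = {0-6(w=1)}
step 2: add edge 3-5 (w=3); MST = {0-6(w=1) 3-5(w=3)}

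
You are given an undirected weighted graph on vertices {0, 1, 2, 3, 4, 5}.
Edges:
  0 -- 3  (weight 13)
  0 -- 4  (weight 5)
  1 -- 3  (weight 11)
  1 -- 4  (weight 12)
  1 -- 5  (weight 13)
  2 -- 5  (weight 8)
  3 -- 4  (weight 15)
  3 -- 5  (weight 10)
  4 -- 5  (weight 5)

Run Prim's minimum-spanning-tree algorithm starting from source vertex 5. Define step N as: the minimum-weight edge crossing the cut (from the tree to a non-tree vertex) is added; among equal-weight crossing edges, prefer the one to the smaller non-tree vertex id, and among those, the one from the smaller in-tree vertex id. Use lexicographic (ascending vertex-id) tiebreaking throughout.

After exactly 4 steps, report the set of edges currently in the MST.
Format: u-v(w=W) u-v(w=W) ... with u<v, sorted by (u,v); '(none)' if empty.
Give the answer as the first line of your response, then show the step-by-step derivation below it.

0-4(w=5) 2-5(w=8) 3-5(w=10) 4-5(w=5)

step 1: add edge 4-5 (w=5); MST = {4-5(w=5)}
step 2: add edge 0-4 (w=5); MST = {0-4(w=5) 4-5(w=5)}
step 3: add edge 2-5 (w=8); MST = {0-4(w=5) 2-5(w=8) 4-5(w=5)}
step 4: add edge 3-5 (w=10); MST = {0-4(w=5) 2-5(w=8) 3-5(w=10) 4-5(w=5)}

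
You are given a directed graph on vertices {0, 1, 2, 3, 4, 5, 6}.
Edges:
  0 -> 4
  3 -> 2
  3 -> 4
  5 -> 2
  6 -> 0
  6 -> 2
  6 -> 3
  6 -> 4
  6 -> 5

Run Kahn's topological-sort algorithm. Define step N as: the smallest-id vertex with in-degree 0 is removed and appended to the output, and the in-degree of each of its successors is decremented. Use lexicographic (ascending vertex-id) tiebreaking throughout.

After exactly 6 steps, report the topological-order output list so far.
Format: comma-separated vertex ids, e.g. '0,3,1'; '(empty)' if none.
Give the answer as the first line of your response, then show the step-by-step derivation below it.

1,6,0,3,4,5

step 1: output 1; order=[1]; indeg=(1,0,3,1,3,1,0)
step 2: output 6; order=[1,6]; indeg=(0,0,2,0,2,0,0)
step 3: output 0; order=[1,6,0]; indeg=(0,0,2,0,1,0,0)
step 4: output 3; order=[1,6,0,3]; indeg=(0,0,1,0,0,0,0)
step 5: output 4; order=[1,6,0,3,4]; indeg=(0,0,1,0,0,0,0)
step 6: output 5; order=[1,6,0,3,4,5]; indeg=(0,0,0,0,0,0,0)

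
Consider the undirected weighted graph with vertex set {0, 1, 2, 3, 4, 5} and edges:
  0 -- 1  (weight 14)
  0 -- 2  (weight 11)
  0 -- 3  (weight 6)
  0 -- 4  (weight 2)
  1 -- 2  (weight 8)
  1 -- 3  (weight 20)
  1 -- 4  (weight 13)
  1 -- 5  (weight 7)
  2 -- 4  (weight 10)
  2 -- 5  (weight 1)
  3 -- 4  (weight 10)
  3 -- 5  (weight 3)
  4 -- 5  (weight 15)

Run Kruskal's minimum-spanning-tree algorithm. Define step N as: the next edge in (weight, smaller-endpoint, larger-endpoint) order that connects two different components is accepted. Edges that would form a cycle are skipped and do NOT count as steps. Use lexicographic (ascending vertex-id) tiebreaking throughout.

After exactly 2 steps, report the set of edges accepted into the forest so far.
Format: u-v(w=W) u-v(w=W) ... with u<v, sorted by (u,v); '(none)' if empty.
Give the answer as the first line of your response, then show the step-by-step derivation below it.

0-4(w=2) 2-5(w=1)

step 1: add edge 2-5 (w=1); MST = {2-5(w=1)}
step 2: add edge 0-4 (w=2); MST = {0-4(w=2) 2-5(w=1)}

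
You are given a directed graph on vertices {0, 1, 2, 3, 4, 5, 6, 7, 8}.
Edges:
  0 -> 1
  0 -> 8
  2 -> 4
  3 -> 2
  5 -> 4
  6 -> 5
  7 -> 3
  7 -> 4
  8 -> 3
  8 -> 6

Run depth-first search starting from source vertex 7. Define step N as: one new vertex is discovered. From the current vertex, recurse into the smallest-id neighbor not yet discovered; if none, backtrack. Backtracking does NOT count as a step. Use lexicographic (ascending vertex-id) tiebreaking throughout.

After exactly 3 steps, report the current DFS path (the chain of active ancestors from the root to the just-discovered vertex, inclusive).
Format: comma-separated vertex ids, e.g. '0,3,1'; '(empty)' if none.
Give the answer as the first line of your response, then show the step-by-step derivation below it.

7,3,2

step 1: discover 7; path=7; order=7
step 2: discover 3; path=7>3; order=7,3
step 3: discover 2; path=7>3>2; order=7,3,2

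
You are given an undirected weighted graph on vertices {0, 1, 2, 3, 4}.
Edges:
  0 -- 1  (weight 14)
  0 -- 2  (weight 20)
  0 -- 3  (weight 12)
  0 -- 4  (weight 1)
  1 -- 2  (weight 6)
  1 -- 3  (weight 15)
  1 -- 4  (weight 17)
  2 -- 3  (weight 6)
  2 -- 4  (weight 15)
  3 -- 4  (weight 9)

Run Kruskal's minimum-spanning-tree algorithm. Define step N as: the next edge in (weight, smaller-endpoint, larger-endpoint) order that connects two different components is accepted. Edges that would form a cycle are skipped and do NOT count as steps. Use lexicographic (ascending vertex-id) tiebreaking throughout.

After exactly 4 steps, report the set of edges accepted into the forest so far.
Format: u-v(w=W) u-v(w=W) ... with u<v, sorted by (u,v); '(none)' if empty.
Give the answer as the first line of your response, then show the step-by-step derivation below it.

0-4(w=1) 1-2(w=6) 2-3(w=6) 3-4(w=9)

step 1: add edge 0-4 (w=1); MST = {0-4(w=1)}
step 2: add edge 1-2 (w=6); MST = {0-4(w=1) 1-2(w=6)}
step 3: add edge 2-3 (w=6); MST = {0-4(w=1) 1-2(w=6) 2-3(w=6)}
step 4: add edge 3-4 (w=9); MST = {0-4(w=1) 1-2(w=6) 2-3(w=6) 3-4(w=9)}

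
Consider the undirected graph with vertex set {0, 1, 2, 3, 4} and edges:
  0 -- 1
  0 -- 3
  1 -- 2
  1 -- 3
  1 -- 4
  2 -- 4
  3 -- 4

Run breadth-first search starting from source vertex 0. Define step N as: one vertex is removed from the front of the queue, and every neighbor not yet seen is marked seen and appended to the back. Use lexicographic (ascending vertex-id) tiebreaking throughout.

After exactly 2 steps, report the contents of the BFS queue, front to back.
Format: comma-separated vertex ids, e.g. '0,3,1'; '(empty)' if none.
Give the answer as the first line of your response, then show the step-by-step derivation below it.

3,2,4

step 1: dequeue 0; queue=[1,3]; order=0
step 2: dequeue 1; queue=[3,2,4]; order=0,1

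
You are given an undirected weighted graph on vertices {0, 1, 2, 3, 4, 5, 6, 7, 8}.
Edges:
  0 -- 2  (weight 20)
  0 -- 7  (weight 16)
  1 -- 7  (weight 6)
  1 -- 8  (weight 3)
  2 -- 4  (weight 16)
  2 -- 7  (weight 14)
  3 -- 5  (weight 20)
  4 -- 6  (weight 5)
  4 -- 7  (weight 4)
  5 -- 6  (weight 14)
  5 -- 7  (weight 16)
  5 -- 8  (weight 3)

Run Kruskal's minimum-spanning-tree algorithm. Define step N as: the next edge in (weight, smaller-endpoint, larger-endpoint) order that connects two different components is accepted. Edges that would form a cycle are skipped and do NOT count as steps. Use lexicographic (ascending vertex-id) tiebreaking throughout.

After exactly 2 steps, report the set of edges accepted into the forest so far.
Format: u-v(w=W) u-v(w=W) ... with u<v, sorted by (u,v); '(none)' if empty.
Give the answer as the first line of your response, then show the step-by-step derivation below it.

1-8(w=3) 5-8(w=3)

step 1: add edge 1-8 (w=3); MST = {1-8(w=3)}
step 2: add edge 5-8 (w=3); MST = {1-8(w=3) 5-8(w=3)}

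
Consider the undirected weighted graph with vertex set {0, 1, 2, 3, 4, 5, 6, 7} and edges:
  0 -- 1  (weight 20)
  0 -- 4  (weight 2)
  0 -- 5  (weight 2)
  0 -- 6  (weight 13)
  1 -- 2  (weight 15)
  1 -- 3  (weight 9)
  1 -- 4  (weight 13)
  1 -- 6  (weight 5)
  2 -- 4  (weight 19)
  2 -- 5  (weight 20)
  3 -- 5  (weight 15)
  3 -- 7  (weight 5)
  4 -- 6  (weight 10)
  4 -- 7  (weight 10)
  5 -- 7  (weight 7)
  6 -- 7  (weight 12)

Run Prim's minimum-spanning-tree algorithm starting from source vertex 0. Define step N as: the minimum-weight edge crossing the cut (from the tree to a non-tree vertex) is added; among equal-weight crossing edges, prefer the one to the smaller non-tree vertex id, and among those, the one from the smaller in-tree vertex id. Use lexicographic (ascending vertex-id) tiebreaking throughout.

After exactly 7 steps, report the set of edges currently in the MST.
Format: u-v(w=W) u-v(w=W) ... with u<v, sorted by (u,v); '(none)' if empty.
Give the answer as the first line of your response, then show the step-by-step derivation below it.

0-4(w=2) 0-5(w=2) 1-2(w=15) 1-3(w=9) 1-6(w=5) 3-7(w=5) 5-7(w=7)

step 1: add edge 0-4 (w=2); MST = {0-4(w=2)}
step 2: add edge 0-5 (w=2); MST = {0-4(w=2) 0-5(w=2)}
step 3: add edge 5-7 (w=7); MST = {0-4(w=2) 0-5(w=2) 5-7(w=7)}
step 4: add edge 3-7 (w=5); MST = {0-4(w=2) 0-5(w=2) 3-7(w=5) 5-7(w=7)}
step 5: add edge 1-3 (w=9); MST = {0-4(w=2) 0-5(w=2) 1-3(w=9) 3-7(w=5) 5-7(w=7)}
step 6: add edge 1-6 (w=5); MST = {0-4(w=2) 0-5(w=2) 1-3(w=9) 1-6(w=5) 3-7(w=5) 5-7(w=7)}
step 7: add edge 1-2 (w=15); MST = {0-4(w=2) 0-5(w=2) 1-2(w=15) 1-3(w=9) 1-6(w=5) 3-7(w=5) 5-7(w=7)}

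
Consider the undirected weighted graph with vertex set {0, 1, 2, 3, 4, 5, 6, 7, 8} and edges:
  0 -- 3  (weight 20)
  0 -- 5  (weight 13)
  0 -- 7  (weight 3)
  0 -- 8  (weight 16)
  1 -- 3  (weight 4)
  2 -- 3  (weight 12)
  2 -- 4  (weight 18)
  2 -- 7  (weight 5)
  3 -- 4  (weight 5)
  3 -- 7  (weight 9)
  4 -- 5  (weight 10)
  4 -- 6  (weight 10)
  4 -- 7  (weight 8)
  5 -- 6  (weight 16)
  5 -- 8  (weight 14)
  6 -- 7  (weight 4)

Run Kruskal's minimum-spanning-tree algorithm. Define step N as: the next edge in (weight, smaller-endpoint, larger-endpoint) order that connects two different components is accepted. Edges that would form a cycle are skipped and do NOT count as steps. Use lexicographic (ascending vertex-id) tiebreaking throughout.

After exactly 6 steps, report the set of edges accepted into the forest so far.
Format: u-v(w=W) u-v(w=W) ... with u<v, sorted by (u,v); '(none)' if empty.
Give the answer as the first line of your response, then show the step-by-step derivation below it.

0-7(w=3) 1-3(w=4) 2-7(w=5) 3-4(w=5) 4-7(w=8) 6-7(w=4)

step 1: add edge 0-7 (w=3); MST = {0-7(w=3)}
step 2: add edge 1-3 (w=4); MST = {0-7(w=3) 1-3(w=4)}
step 3: add edge 6-7 (w=4); MST = {0-7(w=3) 1-3(w=4) 6-7(w=4)}
step 4: add edge 2-7 (w=5); MST = {0-7(w=3) 1-3(w=4) 2-7(w=5) 6-7(w=4)}
step 5: add edge 3-4 (w=5); MST = {0-7(w=3) 1-3(w=4) 2-7(w=5) 3-4(w=5) 6-7(w=4)}
step 6: add edge 4-7 (w=8); MST = {0-7(w=3) 1-3(w=4) 2-7(w=5) 3-4(w=5) 4-7(w=8) 6-7(w=4)}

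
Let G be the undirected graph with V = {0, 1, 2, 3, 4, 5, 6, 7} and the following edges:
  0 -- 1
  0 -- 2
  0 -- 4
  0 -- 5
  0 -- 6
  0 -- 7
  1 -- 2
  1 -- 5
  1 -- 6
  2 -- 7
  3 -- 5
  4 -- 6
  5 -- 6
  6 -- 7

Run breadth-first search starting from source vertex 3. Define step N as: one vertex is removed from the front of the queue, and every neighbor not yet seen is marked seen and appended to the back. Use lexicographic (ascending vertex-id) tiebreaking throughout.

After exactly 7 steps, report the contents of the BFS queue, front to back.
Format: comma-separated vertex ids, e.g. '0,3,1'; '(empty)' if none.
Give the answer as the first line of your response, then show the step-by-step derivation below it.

7

step 1: dequeue 3; queue=[5]; order=3
step 2: dequeue 5; queue=[0,1,6]; order=3,5
step 3: dequeue 0; queue=[1,6,2,4,7]; order=3,5,0
step 4: dequeue 1; queue=[6,2,4,7]; order=3,5,0,1
step 5: dequeue 6; queue=[2,4,7]; order=3,5,0,1,6
step 6: dequeue 2; queue=[4,7]; order=3,5,0,1,6,2
step 7: dequeue 4; queue=[7]; order=3,5,0,1,6,2,4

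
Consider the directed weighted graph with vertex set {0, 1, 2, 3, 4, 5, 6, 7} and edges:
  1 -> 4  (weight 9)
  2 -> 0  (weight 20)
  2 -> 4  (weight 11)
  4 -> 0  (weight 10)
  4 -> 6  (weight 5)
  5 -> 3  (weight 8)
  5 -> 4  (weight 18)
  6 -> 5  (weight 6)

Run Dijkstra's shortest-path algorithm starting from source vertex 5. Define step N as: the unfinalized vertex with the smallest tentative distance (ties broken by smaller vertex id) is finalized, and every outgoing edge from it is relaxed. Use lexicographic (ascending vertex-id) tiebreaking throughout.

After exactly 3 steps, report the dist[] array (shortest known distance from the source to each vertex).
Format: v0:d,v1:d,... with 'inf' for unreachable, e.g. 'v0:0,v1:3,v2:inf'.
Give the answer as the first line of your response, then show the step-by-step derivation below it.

v0:28,v1:inf,v2:inf,v3:8,v4:18,v5:0,v6:23,v7:inf

step 1: dist = v0:inf,v1:inf,v2:inf,v3:8,v4:18,v5:0,v6:inf,v7:inf
step 2: dist = v0:inf,v1:inf,v2:inf,v3:8,v4:18,v5:0,v6:inf,v7:inf
step 3: dist = v0:28,v1:inf,v2:inf,v3:8,v4:18,v5:0,v6:23,v7:inf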